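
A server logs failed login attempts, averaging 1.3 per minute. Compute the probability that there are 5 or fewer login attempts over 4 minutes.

Over the interval, μ = 1.3 × 4 = 5.2 (4 minutes).
P(N ≤ 5) = Σ_{j=0}^{5} e^(−μ) μ^j/j! ≈ 0.5809.

0.5809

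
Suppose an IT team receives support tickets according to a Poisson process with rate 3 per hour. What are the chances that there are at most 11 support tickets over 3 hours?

0.8030

Over the interval, μ = 3 × 3 = 9 (3 hours).
P(N ≤ 11) = Σ_{j=0}^{11} e^(−μ) μ^j/j! ≈ 0.8030.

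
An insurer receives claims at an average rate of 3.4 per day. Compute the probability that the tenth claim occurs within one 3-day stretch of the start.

0.5668

Over the interval, μ = 3.4 × 3 = 10.2 (a 3-day stretch = 3 days).
The tenth arrival falls in the interval iff at least 10 events occur there: P(S_10 ≤ t) = P(N ≥ 10) = 1 − P(N ≤ 9) ≈ 0.5668.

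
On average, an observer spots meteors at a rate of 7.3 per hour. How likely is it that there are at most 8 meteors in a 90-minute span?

0.2365

Over the interval, μ = 7.3 × 1.5 = 10.95 (a 90-minute span = 1.5 hours).
P(N ≤ 8) = Σ_{j=0}^{8} e^(−μ) μ^j/j! ≈ 0.2365.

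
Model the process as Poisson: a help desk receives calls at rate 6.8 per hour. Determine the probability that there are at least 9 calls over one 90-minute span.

0.6892

Over the interval, μ = 6.8 × 1.5 = 10.2 (a 90-minute span = 1.5 hours).
P(N ≥ 9) = 1 − P(N ≤ 8) = 1 − Σ_{j=0}^{8} e^(−μ) μ^j/j! ≈ 0.6892.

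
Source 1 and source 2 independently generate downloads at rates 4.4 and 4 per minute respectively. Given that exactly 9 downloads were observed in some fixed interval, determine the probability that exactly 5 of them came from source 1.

Given the total, each event is independently from source 1 with probability p = λ_1/(λ_1+λ_2) = 4.4/8.4 ≈ 0.5238.
So K ~ Binomial(9, 4.4/8.4): P(K = 5) = C(9,5) · (4.4/8.4)^5 · (4/8.4)^4 ≈ 0.2555.

0.2555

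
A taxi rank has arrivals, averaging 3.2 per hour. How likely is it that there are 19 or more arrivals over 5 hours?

0.2577

Over the interval, μ = 3.2 × 5 = 16 (5 hours).
P(N ≥ 19) = 1 − P(N ≤ 18) = 1 − Σ_{j=0}^{18} e^(−μ) μ^j/j! ≈ 0.2577.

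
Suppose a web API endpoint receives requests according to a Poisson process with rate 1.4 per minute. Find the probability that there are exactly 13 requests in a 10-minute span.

0.1060

Over the interval, μ = 1.4 × 10 = 14 (a 10-minute span = 10 minutes).
P(N = 13) = e^(−μ) μ^13/13! = e^(−14) · 14^13/6227020800 ≈ 0.1060.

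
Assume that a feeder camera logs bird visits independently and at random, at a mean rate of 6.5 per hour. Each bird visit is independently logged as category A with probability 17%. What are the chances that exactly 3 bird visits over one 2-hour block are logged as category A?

Thinning: the bird visits that are logged as category A themselves form a Poisson process with rate 0.17 × 6.5 = 1.105 per hour.
Over the interval, μ = 1.105 × 2 = 2.21 (a 2-hour block = 2 hours).
P(N = 3) = e^(−2.21) · 2.21^3/3! ≈ 0.1973.

0.1973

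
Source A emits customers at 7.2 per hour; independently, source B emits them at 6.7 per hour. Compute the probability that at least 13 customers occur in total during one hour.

0.6316

Independent Poisson processes superpose: combined rate λ = 7.2 + 6.7 = 13.9 per hour.
So μ = 13.9.
P(N ≥ 13) = 1 − P(N ≤ 12) ≈ 0.6316.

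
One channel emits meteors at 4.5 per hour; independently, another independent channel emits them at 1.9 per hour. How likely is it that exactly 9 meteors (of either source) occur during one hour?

0.0825

Independent Poisson processes superpose: combined rate λ = 4.5 + 1.9 = 6.4 per hour.
So μ = 6.4.
P(N = 9) = e^(−6.4) · 6.4^9/9! ≈ 0.0825.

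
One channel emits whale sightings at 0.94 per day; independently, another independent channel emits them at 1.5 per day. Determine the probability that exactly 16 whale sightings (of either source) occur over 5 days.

0.0579

Independent Poisson processes superpose: combined rate λ = 0.94 + 1.5 = 2.44 per day.
Over the interval, μ = 2.44 × 5 = 12.2 (5 days).
P(N = 16) = e^(−12.2) · 12.2^16/16! ≈ 0.0579.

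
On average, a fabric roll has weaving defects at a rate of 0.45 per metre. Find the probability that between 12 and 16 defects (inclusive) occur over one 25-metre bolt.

Over the interval, μ = 0.45 × 25 = 11.25 (a 25-metre bolt = 25 metres).
P(12 ≤ N ≤ 16) = Σ_{j=12}^{16} e^(−11.25) · 11.25^j/j! ≈ 0.3849.

0.3849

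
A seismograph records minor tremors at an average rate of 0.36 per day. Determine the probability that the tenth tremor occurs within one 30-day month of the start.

Over the interval, μ = 0.36 × 30 = 10.8 (a 30-day month = 30 days).
The tenth arrival falls in the interval iff at least 10 events occur there: P(S_10 ≤ t) = P(N ≥ 10) = 1 − P(N ≤ 9) ≈ 0.6374.

0.6374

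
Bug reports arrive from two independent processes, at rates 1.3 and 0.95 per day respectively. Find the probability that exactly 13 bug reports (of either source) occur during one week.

Independent Poisson processes superpose: combined rate λ = 1.3 + 0.95 = 2.25 per day.
Over the interval, μ = 2.25 × 7 = 15.75 (a week = 7 days).
P(N = 13) = e^(−15.75) · 15.75^13/13! ≈ 0.0852.

0.0852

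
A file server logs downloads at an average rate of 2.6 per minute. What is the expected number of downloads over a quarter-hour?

E[N] = λt = 2.6 × 15 = 39 (a quarter-hour = 15 minutes).

39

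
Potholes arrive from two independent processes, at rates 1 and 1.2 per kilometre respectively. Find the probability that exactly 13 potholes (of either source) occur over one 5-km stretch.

0.0926

Independent Poisson processes superpose: combined rate λ = 1 + 1.2 = 2.2 per kilometre.
Over the interval, μ = 2.2 × 5 = 11 (a 5-km stretch = 5 kilometres).
P(N = 13) = e^(−11) · 11^13/13! ≈ 0.0926.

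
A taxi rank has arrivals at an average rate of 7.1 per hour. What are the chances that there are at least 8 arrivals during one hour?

0.4162

With mean μ = 7.1 per hour,
P(N ≥ 8) = 1 − P(N ≤ 7) = 1 − Σ_{j=0}^{7} e^(−μ) μ^j/j! ≈ 0.4162.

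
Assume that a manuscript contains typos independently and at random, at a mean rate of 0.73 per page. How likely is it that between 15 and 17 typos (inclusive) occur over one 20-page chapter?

0.2747

Over the interval, μ = 0.73 × 20 = 14.6 (a 20-page chapter = 20 pages).
P(15 ≤ N ≤ 17) = Σ_{j=15}^{17} e^(−14.6) · 14.6^j/j! ≈ 0.2747.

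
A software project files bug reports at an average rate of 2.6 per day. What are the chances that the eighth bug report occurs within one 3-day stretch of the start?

0.5188

Over the interval, μ = 2.6 × 3 = 7.8 (a 3-day stretch = 3 days).
The eighth arrival falls in the interval iff at least 8 events occur there: P(S_8 ≤ t) = P(N ≥ 8) = 1 − P(N ≤ 7) ≈ 0.5188.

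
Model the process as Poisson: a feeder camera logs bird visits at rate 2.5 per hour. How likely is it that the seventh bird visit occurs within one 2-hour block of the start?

0.2378

Over the interval, μ = 2.5 × 2 = 5 (a 2-hour block = 2 hours).
The seventh arrival falls in the interval iff at least 7 events occur there: P(S_7 ≤ t) = P(N ≥ 7) = 1 − P(N ≤ 6) ≈ 0.2378.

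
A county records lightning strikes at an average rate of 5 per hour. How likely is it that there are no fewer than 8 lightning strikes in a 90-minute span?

Over the interval, μ = 5 × 1.5 = 7.5 (a 90-minute span = 1.5 hours).
P(N ≥ 8) = 1 − P(N ≤ 7) = 1 − Σ_{j=0}^{7} e^(−μ) μ^j/j! ≈ 0.4754.

0.4754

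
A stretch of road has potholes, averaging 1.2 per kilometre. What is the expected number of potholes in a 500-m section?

0.6

E[N] = λt = 1.2 × 0.5 = 0.6 (a 500-m section = 0.5 kilometres).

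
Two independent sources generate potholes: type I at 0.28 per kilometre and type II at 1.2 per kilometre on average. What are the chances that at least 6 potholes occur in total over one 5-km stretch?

0.7474

Independent Poisson processes superpose: combined rate λ = 0.28 + 1.2 = 1.48 per kilometre.
Over the interval, μ = 1.48 × 5 = 7.4 (a 5-km stretch = 5 kilometres).
P(N ≥ 6) = 1 − P(N ≤ 5) ≈ 0.7474.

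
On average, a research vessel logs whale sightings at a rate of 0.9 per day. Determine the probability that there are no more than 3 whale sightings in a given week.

0.1264

Over the interval, μ = 0.9 × 7 = 6.3 (a week = 7 days).
P(N ≤ 3) = Σ_{j=0}^{3} e^(−μ) μ^j/j! ≈ 0.1264.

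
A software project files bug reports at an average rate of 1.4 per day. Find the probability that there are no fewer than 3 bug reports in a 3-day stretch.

0.7898

Over the interval, μ = 1.4 × 3 = 4.2 (a 3-day stretch = 3 days).
P(N ≥ 3) = 1 − P(N ≤ 2) = 1 − Σ_{j=0}^{2} e^(−μ) μ^j/j! ≈ 0.7898.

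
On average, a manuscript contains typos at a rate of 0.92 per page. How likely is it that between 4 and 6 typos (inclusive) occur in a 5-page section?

0.4923

Over the interval, μ = 0.92 × 5 = 4.6 (a 5-page section = 5 pages).
P(4 ≤ N ≤ 6) = Σ_{j=4}^{6} e^(−4.6) · 4.6^j/j! ≈ 0.4923.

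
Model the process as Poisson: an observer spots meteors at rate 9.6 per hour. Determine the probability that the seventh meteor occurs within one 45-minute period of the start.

Over the interval, μ = 9.6 × 0.75 = 7.2 (a 45-minute period = 0.75 hours).
The seventh arrival falls in the interval iff at least 7 events occur there: P(S_7 ≤ t) = P(N ≥ 7) = 1 − P(N ≤ 6) ≈ 0.5796.

0.5796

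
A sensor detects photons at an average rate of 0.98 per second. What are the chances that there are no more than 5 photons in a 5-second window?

Over the interval, μ = 0.98 × 5 = 4.9 (a 5-second window = 5 seconds).
P(N ≤ 5) = Σ_{j=0}^{5} e^(−μ) μ^j/j! ≈ 0.6335.

0.6335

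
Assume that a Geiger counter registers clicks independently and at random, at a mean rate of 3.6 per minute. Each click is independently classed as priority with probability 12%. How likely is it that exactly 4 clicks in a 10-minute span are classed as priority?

0.1930

Thinning: the clicks that are classed as priority themselves form a Poisson process with rate 0.12 × 3.6 = 0.432 per minute.
Over the interval, μ = 0.432 × 10 = 4.32 (a 10-minute span = 10 minutes).
P(N = 4) = e^(−4.32) · 4.32^4/4! ≈ 0.1930.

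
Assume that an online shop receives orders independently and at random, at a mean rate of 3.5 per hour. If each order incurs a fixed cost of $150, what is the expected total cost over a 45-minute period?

E[N] = 3.5 × 0.75 = 2.625 (a 45-minute period = 0.75 hours); E[cost] = 2.625 × $150 = $393.75.

$393.75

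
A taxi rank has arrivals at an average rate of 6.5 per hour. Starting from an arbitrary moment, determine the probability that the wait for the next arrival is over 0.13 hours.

The wait for the next event is exponential with rate λ = 6.5 per hour.
P(T > 0.13) = e^(−λt) = e^(−6.5 × 0.13) = e^(−0.845) ≈ 0.4296.

0.4296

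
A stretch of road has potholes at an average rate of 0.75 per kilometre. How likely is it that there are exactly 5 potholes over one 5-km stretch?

0.1453

Over the interval, μ = 0.75 × 5 = 3.75 (a 5-km stretch = 5 kilometres).
P(N = 5) = e^(−μ) μ^5/5! = e^(−3.75) · 3.75^5/120 ≈ 0.1453.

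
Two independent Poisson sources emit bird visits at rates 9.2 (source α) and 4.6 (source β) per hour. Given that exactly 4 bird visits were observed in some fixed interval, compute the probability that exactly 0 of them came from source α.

0.0123

Given the total, each event is independently from source α with probability p = λ_α/(λ_α+λ_β) = 9.2/13.8 ≈ 0.6667.
So K ~ Binomial(4, 9.2/13.8): P(K = 0) = C(4,0) · (9.2/13.8)^0 · (4.6/13.8)^4 ≈ 0.0123.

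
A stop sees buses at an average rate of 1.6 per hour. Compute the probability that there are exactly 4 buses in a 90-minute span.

0.1254

Over the interval, μ = 1.6 × 1.5 = 2.4 (a 90-minute span = 1.5 hours).
P(N = 4) = e^(−μ) μ^4/4! = e^(−2.4) · 2.4^4/24 ≈ 0.1254.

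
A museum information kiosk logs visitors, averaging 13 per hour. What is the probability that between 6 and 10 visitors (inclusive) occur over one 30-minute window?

Over the interval, μ = 13 × 0.5 = 6.5 (a 30-minute window = 0.5 hours).
P(6 ≤ N ≤ 10) = Σ_{j=6}^{10} e^(−6.5) · 6.5^j/j! ≈ 0.5641.

0.5641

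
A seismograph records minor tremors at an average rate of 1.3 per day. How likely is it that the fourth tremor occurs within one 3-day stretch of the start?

Over the interval, μ = 1.3 × 3 = 3.9 (a 3-day stretch = 3 days).
The fourth arrival falls in the interval iff at least 4 events occur there: P(S_4 ≤ t) = P(N ≥ 4) = 1 − P(N ≤ 3) ≈ 0.5468.

0.5468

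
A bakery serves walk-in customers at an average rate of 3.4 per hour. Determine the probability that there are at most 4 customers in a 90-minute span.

Over the interval, μ = 3.4 × 1.5 = 5.1 (a 90-minute span = 1.5 hours).
P(N ≤ 4) = Σ_{j=0}^{4} e^(−μ) μ^j/j! ≈ 0.4231.

0.4231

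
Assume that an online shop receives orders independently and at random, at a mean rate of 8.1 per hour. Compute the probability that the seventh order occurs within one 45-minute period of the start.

0.4057

Over the interval, μ = 8.1 × 0.75 = 6.075 (a 45-minute period = 0.75 hours).
The seventh arrival falls in the interval iff at least 7 events occur there: P(S_7 ≤ t) = P(N ≥ 7) = 1 − P(N ≤ 6) ≈ 0.4057.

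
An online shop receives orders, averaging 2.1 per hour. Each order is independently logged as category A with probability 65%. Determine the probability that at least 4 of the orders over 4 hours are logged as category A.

Thinning: the orders that are logged as category A themselves form a Poisson process with rate 0.65 × 2.1 = 1.365 per hour.
Over the interval, μ = 1.365 × 4 = 5.46 (4 hours).
P(N ≥ 4) = 1 − P(N ≤ 3) ≈ 0.7937.

0.7937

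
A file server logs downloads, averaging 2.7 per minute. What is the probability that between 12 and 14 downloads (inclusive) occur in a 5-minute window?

0.3188

Over the interval, μ = 2.7 × 5 = 13.5 (a 5-minute window = 5 minutes).
P(12 ≤ N ≤ 14) = Σ_{j=12}^{14} e^(−13.5) · 13.5^j/j! ≈ 0.3188.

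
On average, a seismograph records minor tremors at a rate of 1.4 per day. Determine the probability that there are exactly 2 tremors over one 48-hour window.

Over the interval, μ = 1.4 × 2 = 2.8 (a 48-hour window = 2 days).
P(N = 2) = e^(−μ) μ^2/2! = e^(−2.8) · 2.8^2/2 ≈ 0.2384.

0.2384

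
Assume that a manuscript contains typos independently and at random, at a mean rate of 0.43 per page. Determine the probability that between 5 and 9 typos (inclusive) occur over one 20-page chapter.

Over the interval, μ = 0.43 × 20 = 8.6 (a 20-page chapter = 20 pages).
P(5 ≤ N ≤ 9) = Σ_{j=5}^{9} e^(−8.6) · 8.6^j/j! ≈ 0.5699.

0.5699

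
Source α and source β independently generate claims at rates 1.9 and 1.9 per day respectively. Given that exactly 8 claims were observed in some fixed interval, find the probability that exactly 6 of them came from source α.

Given the total, each event is independently from source α with probability p = λ_α/(λ_α+λ_β) = 1.9/3.8 = 0.5000.
So K ~ Binomial(8, 1.9/3.8): P(K = 6) = C(8,6) · (1.9/3.8)^6 · (1.9/3.8)^2 ≈ 0.1094.

0.1094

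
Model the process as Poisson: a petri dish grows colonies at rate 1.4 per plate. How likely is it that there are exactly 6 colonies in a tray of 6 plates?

0.1097

Over the interval, μ = 1.4 × 6 = 8.4 (a tray of 6 plates = 6 plates).
P(N = 6) = e^(−μ) μ^6/6! = e^(−8.4) · 8.4^6/720 ≈ 0.1097.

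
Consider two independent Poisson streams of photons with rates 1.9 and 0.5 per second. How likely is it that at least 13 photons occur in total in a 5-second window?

0.4240

Independent Poisson processes superpose: combined rate λ = 1.9 + 0.5 = 2.4 per second.
Over the interval, μ = 2.4 × 5 = 12 (a 5-second window = 5 seconds).
P(N ≥ 13) = 1 − P(N ≤ 12) ≈ 0.4240.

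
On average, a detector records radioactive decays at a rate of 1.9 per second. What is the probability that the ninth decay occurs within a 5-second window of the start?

Over the interval, μ = 1.9 × 5 = 9.5 (a 5-second window = 5 seconds).
The ninth arrival falls in the interval iff at least 9 events occur there: P(S_9 ≤ t) = P(N ≥ 9) = 1 − P(N ≤ 8) ≈ 0.6082.

0.6082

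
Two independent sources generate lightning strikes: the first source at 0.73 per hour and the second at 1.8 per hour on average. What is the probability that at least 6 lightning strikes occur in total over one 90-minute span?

0.1837

Independent Poisson processes superpose: combined rate λ = 0.73 + 1.8 = 2.53 per hour.
Over the interval, μ = 2.53 × 1.5 = 3.795 (a 90-minute span = 1.5 hours).
P(N ≥ 6) = 1 − P(N ≤ 5) ≈ 0.1837.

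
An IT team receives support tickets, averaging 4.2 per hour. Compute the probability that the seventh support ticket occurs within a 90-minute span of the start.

Over the interval, μ = 4.2 × 1.5 = 6.3 (a 90-minute span = 1.5 hours).
The seventh arrival falls in the interval iff at least 7 events occur there: P(S_7 ≤ t) = P(N ≥ 7) = 1 − P(N ≤ 6) ≈ 0.4418.

0.4418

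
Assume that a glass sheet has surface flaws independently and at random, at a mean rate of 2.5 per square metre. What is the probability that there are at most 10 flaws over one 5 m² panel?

0.2971

Over the interval, μ = 2.5 × 5 = 12.5 (a 5 m² panel = 5 square metres).
P(N ≤ 10) = Σ_{j=0}^{10} e^(−μ) μ^j/j! ≈ 0.2971.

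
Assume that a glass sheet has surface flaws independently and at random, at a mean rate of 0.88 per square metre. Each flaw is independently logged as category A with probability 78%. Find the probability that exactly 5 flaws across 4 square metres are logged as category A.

0.0835

Thinning: the flaws that are logged as category A themselves form a Poisson process with rate 0.78 × 0.88 = 0.6864 per square metre.
Over the interval, μ = 0.6864 × 4 = 2.7456 (4 square metres).
P(N = 5) = e^(−2.7456) · 2.7456^5/5! ≈ 0.0835.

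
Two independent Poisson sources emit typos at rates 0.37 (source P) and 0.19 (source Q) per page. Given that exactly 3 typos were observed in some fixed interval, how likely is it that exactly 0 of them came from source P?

0.0391

Given the total, each event is independently from source P with probability p = λ_P/(λ_P+λ_Q) = 0.37/0.56 ≈ 0.6607.
So K ~ Binomial(3, 0.37/0.56): P(K = 0) = C(3,0) · (0.37/0.56)^0 · (0.19/0.56)^3 ≈ 0.0391.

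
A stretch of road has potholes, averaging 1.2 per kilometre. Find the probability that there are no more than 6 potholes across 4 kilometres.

Over the interval, μ = 1.2 × 4 = 4.8 (4 kilometres).
P(N ≤ 6) = Σ_{j=0}^{6} e^(−μ) μ^j/j! ≈ 0.7908.

0.7908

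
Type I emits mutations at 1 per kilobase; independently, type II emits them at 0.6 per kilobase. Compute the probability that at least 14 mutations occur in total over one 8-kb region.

Independent Poisson processes superpose: combined rate λ = 1 + 0.6 = 1.6 per kilobase.
Over the interval, μ = 1.6 × 8 = 12.8 (an 8-kb region = 8 kilobases).
P(N ≥ 14) = 1 − P(N ≤ 13) ≈ 0.4050.

0.4050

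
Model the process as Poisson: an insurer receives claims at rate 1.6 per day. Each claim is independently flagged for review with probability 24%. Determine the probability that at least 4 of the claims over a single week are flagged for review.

0.2833

Thinning: the claims that are flagged for review themselves form a Poisson process with rate 0.24 × 1.6 = 0.384 per day.
Over the interval, μ = 0.384 × 7 = 2.688 (a week = 7 days).
P(N ≥ 4) = 1 − P(N ≤ 3) ≈ 0.2833.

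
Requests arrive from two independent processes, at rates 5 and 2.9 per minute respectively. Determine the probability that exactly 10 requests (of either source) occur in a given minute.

Independent Poisson processes superpose: combined rate λ = 5 + 2.9 = 7.9 per minute.
So μ = 7.9.
P(N = 10) = e^(−7.9) · 7.9^10/10! ≈ 0.0967.

0.0967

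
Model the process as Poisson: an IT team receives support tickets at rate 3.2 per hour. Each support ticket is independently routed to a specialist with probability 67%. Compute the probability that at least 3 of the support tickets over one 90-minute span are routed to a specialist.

Thinning: the support tickets that are routed to a specialist themselves form a Poisson process with rate 0.67 × 3.2 = 2.144 per hour.
Over the interval, μ = 2.144 × 1.5 = 3.216 (a 90-minute span = 1.5 hours).
P(N ≥ 3) = 1 − P(N ≤ 2) ≈ 0.6234.

0.6234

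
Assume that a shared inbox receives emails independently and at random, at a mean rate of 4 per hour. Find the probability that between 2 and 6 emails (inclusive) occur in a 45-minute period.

Over the interval, μ = 4 × 0.75 = 3 (a 45-minute period = 0.75 hours).
P(2 ≤ N ≤ 6) = Σ_{j=2}^{6} e^(−3) · 3^j/j! ≈ 0.7673.

0.7673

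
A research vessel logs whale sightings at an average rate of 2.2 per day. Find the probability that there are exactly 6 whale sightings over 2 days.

0.1237

Over the interval, μ = 2.2 × 2 = 4.4 (2 days).
P(N = 6) = e^(−μ) μ^6/6! = e^(−4.4) · 4.4^6/720 ≈ 0.1237.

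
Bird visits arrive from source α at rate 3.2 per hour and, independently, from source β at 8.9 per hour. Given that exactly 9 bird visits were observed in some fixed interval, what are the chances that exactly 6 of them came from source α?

0.0114

Given the total, each event is independently from source α with probability p = λ_α/(λ_α+λ_β) = 3.2/12.1 ≈ 0.2645.
So K ~ Binomial(9, 3.2/12.1): P(K = 6) = C(9,6) · (3.2/12.1)^6 · (8.9/12.1)^3 ≈ 0.0114.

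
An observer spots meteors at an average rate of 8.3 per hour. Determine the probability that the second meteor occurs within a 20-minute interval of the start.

Over the interval, μ = 8.3 × 1/3 ≈ 2.76667 (a 20-minute interval = 1/3 hours).
The second arrival falls in the interval iff at least 2 events occur there: P(S_2 ≤ t) = P(N ≥ 2) = 1 − P(N ≤ 1) ≈ 0.7632.

0.7632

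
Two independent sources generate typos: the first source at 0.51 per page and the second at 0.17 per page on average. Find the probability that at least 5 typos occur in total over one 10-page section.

0.8080

Independent Poisson processes superpose: combined rate λ = 0.51 + 0.17 = 0.68 per page.
Over the interval, μ = 0.68 × 10 = 6.8 (a 10-page section = 10 pages).
P(N ≥ 5) = 1 − P(N ≤ 4) ≈ 0.8080.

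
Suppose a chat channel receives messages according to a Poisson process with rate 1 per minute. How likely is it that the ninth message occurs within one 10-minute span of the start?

Over the interval, μ = 1 × 10 = 10 (a 10-minute span = 10 minutes).
The ninth arrival falls in the interval iff at least 9 events occur there: P(S_9 ≤ t) = P(N ≥ 9) = 1 − P(N ≤ 8) ≈ 0.6672.

0.6672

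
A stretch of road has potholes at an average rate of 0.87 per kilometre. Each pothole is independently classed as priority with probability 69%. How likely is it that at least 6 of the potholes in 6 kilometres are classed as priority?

0.1561

Thinning: the potholes that are classed as priority themselves form a Poisson process with rate 0.69 × 0.87 = 0.6003 per kilometre.
Over the interval, μ = 0.6003 × 6 = 3.6018 (6 kilometres).
P(N ≥ 6) = 1 − P(N ≤ 5) ≈ 0.1561.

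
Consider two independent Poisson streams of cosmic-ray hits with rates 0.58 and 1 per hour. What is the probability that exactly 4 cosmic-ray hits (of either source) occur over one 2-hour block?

Independent Poisson processes superpose: combined rate λ = 0.58 + 1 = 1.58 per hour.
Over the interval, μ = 1.58 × 2 = 3.16 (a 2-hour block = 2 hours).
P(N = 4) = e^(−3.16) · 3.16^4/4! ≈ 0.1763.

0.1763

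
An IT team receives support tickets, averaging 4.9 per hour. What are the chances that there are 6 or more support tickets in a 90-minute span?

0.7417

Over the interval, μ = 4.9 × 1.5 = 7.35 (a 90-minute span = 1.5 hours).
P(N ≥ 6) = 1 − P(N ≤ 5) = 1 − Σ_{j=0}^{5} e^(−μ) μ^j/j! ≈ 0.7417.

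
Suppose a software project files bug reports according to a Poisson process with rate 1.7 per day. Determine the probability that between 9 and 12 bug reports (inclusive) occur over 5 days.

Over the interval, μ = 1.7 × 5 = 8.5 (5 days).
P(9 ≤ N ≤ 12) = Σ_{j=9}^{12} e^(−8.5) · 8.5^j/j! ≈ 0.3860.

0.3860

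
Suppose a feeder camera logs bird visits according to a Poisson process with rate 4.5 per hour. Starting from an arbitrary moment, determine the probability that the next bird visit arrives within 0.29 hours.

Inter-arrival times are exponential with rate λ = 4.5 per hour.
P(T ≤ 0.29) = 1 − e^(−λt) = 1 − e^(−4.5 × 0.29) = 1 − e^(−1.305) ≈ 0.7288.

0.7288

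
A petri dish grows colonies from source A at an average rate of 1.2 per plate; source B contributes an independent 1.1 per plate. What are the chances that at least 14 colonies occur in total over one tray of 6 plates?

Independent Poisson processes superpose: combined rate λ = 1.2 + 1.1 = 2.3 per plate.
Over the interval, μ = 2.3 × 6 = 13.8 (a tray of 6 plates = 6 plates).
P(N ≥ 14) = 1 − P(N ≤ 13) ≈ 0.5142.

0.5142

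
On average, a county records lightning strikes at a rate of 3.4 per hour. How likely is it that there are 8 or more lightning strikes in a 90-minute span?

Over the interval, μ = 3.4 × 1.5 = 5.1 (a 90-minute span = 1.5 hours).
P(N ≥ 8) = 1 − P(N ≤ 7) = 1 − Σ_{j=0}^{7} e^(−μ) μ^j/j! ≈ 0.1440.

0.1440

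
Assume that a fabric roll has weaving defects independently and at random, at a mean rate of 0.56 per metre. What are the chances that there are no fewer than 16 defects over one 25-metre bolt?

Over the interval, μ = 0.56 × 25 = 14 (a 25-metre bolt = 25 metres).
P(N ≥ 16) = 1 − P(N ≤ 15) = 1 − Σ_{j=0}^{15} e^(−μ) μ^j/j! ≈ 0.3306.

0.3306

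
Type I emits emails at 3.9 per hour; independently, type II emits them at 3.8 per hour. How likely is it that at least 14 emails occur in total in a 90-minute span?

Independent Poisson processes superpose: combined rate λ = 3.9 + 3.8 = 7.7 per hour.
Over the interval, μ = 7.7 × 1.5 = 11.55 (a 90-minute span = 1.5 hours).
P(N ≥ 14) = 1 − P(N ≤ 13) ≈ 0.2720.

0.2720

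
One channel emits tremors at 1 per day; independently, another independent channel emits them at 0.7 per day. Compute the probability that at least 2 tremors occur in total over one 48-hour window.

Independent Poisson processes superpose: combined rate λ = 1 + 0.7 = 1.7 per day.
Over the interval, μ = 1.7 × 2 = 3.4 (a 48-hour window = 2 days).
P(N ≥ 2) = 1 − P(N ≤ 1) ≈ 0.8532.

0.8532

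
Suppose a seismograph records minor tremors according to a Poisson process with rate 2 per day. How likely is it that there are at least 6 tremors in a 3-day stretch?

Over the interval, μ = 2 × 3 = 6 (a 3-day stretch = 3 days).
P(N ≥ 6) = 1 − P(N ≤ 5) = 1 − Σ_{j=0}^{5} e^(−μ) μ^j/j! ≈ 0.5543.

0.5543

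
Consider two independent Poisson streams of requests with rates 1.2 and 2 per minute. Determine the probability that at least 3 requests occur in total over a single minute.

Independent Poisson processes superpose: combined rate λ = 1.2 + 2 = 3.2 per minute.
So μ = 3.2.
P(N ≥ 3) = 1 − P(N ≤ 2) ≈ 0.6201.

0.6201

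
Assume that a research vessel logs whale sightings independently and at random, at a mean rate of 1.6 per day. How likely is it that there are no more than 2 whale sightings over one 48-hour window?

Over the interval, μ = 1.6 × 2 = 3.2 (a 48-hour window = 2 days).
P(N ≤ 2) = Σ_{j=0}^{2} e^(−μ) μ^j/j! ≈ 0.3799.

0.3799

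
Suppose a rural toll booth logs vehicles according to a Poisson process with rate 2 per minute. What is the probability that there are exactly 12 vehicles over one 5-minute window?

0.0948

Over the interval, μ = 2 × 5 = 10 (a 5-minute window = 5 minutes).
P(N = 12) = e^(−μ) μ^12/12! = e^(−10) · 10^12/479001600 ≈ 0.0948.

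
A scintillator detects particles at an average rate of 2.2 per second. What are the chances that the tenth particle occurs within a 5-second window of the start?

0.6595

Over the interval, μ = 2.2 × 5 = 11 (a 5-second window = 5 seconds).
The tenth arrival falls in the interval iff at least 10 events occur there: P(S_10 ≤ t) = P(N ≥ 10) = 1 − P(N ≤ 9) ≈ 0.6595.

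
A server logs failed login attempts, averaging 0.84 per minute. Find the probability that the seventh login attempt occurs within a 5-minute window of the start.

0.1325

Over the interval, μ = 0.84 × 5 = 4.2 (a 5-minute window = 5 minutes).
The seventh arrival falls in the interval iff at least 7 events occur there: P(S_7 ≤ t) = P(N ≥ 7) = 1 − P(N ≤ 6) ≈ 0.1325.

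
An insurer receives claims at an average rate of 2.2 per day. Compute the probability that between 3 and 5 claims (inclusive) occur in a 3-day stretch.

0.3147

Over the interval, μ = 2.2 × 3 = 6.6 (a 3-day stretch = 3 days).
P(3 ≤ N ≤ 5) = Σ_{j=3}^{5} e^(−6.6) · 6.6^j/j! ≈ 0.3147.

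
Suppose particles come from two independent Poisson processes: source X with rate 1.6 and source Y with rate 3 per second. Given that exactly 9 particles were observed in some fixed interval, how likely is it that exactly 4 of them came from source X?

Given the total, each event is independently from source X with probability p = λ_X/(λ_X+λ_Y) = 1.6/4.6 ≈ 0.3478.
So K ~ Binomial(9, 1.6/4.6): P(K = 4) = C(9,4) · (1.6/4.6)^4 · (3/4.6)^5 ≈ 0.2176.

0.2176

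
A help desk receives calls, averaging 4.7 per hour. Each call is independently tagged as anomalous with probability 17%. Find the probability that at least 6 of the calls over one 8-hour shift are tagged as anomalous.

Thinning: the calls that are tagged as anomalous themselves form a Poisson process with rate 0.17 × 4.7 = 0.799 per hour.
Over the interval, μ = 0.799 × 8 = 6.392 (an 8-hour shift = 8 hours).
P(N ≥ 6) = 1 − P(N ≤ 5) ≈ 0.6151.

0.6151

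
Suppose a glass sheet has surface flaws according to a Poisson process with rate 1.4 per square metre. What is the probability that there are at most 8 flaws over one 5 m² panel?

Over the interval, μ = 1.4 × 5 = 7 (a 5 m² panel = 5 square metres).
P(N ≤ 8) = Σ_{j=0}^{8} e^(−μ) μ^j/j! ≈ 0.7291.

0.7291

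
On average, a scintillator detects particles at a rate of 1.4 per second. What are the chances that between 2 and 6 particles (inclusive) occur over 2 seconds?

Over the interval, μ = 1.4 × 2 = 2.8 (2 seconds).
P(2 ≤ N ≤ 6) = Σ_{j=2}^{6} e^(−2.8) · 2.8^j/j! ≈ 0.7445.

0.7445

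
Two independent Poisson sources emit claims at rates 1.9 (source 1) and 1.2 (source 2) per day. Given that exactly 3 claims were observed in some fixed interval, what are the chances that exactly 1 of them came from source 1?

Given the total, each event is independently from source 1 with probability p = λ_1/(λ_1+λ_2) = 1.9/3.1 ≈ 0.6129.
So K ~ Binomial(3, 1.9/3.1): P(K = 1) = C(3,1) · (1.9/3.1)^1 · (1.2/3.1)^2 ≈ 0.2755.

0.2755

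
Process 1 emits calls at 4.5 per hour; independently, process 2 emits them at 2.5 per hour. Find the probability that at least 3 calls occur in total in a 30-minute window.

Independent Poisson processes superpose: combined rate λ = 4.5 + 2.5 = 7 per hour.
Over the interval, μ = 7 × 0.5 = 3.5 (a 30-minute window = 0.5 hours).
P(N ≥ 3) = 1 − P(N ≤ 2) ≈ 0.6792.

0.6792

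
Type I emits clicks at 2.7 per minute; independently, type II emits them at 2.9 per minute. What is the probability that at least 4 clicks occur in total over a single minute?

0.8094

Independent Poisson processes superpose: combined rate λ = 2.7 + 2.9 = 5.6 per minute.
So μ = 5.6.
P(N ≥ 4) = 1 − P(N ≤ 3) ≈ 0.8094.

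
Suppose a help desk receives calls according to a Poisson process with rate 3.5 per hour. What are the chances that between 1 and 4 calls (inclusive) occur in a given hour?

0.6952

With mean μ = 3.5 per hour,
P(1 ≤ N ≤ 4) = Σ_{j=1}^{4} e^(−3.5) · 3.5^j/j! ≈ 0.6952.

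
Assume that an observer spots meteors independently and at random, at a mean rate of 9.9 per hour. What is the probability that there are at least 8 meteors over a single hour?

With mean μ = 9.9 per hour,
P(N ≥ 8) = 1 − P(N ≤ 7) = 1 − Σ_{j=0}^{7} e^(−μ) μ^j/j! ≈ 0.7706.

0.7706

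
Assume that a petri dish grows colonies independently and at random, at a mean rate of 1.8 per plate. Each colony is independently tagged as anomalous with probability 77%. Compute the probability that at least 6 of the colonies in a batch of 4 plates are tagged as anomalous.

0.4786

Thinning: the colonies that are tagged as anomalous themselves form a Poisson process with rate 0.77 × 1.8 = 1.386 per plate.
Over the interval, μ = 1.386 × 4 = 5.544 (a batch of 4 plates = 4 plates).
P(N ≥ 6) = 1 − P(N ≤ 5) ≈ 0.4786.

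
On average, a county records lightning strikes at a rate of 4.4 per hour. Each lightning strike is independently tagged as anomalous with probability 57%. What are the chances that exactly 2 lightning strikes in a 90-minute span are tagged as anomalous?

Thinning: the lightning strikes that are tagged as anomalous themselves form a Poisson process with rate 0.57 × 4.4 = 2.508 per hour.
Over the interval, μ = 2.508 × 1.5 = 3.762 (a 90-minute span = 1.5 hours).
P(N = 2) = e^(−3.762) · 3.762^2/2! ≈ 0.1644.

0.1644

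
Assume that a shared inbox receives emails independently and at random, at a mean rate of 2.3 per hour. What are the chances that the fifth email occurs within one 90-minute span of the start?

Over the interval, μ = 2.3 × 1.5 = 3.45 (a 90-minute span = 1.5 hours).
The fifth arrival falls in the interval iff at least 5 events occur there: P(S_5 ≤ t) = P(N ≥ 5) = 1 − P(N ≤ 4) ≈ 0.2651.

0.2651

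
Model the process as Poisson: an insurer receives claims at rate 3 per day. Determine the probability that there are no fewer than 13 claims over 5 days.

Over the interval, μ = 3 × 5 = 15 (5 days).
P(N ≥ 13) = 1 − P(N ≤ 12) = 1 − Σ_{j=0}^{12} e^(−μ) μ^j/j! ≈ 0.7324.

0.7324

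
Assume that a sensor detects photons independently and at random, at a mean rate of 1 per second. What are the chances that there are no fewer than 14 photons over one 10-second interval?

Over the interval, μ = 1 × 10 = 10 (a 10-second interval = 10 seconds).
P(N ≥ 14) = 1 − P(N ≤ 13) = 1 − Σ_{j=0}^{13} e^(−μ) μ^j/j! ≈ 0.1355.

0.1355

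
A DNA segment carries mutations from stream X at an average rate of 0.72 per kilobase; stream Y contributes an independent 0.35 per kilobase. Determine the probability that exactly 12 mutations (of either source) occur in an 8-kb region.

0.0619

Independent Poisson processes superpose: combined rate λ = 0.72 + 0.35 = 1.07 per kilobase.
Over the interval, μ = 1.07 × 8 = 8.56 (an 8-kb region = 8 kilobases).
P(N = 12) = e^(−8.56) · 8.56^12/12! ≈ 0.0619.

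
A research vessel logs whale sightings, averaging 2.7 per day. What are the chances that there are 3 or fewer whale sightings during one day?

With mean μ = 2.7 per day,
P(N ≤ 3) = Σ_{j=0}^{3} e^(−μ) μ^j/j! ≈ 0.7141.

0.7141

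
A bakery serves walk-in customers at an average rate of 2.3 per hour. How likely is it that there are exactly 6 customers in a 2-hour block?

0.1323

Over the interval, μ = 2.3 × 2 = 4.6 (a 2-hour block = 2 hours).
P(N = 6) = e^(−μ) μ^6/6! = e^(−4.6) · 4.6^6/720 ≈ 0.1323.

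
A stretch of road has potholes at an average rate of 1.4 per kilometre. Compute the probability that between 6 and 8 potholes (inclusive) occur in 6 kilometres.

0.3796

Over the interval, μ = 1.4 × 6 = 8.4 (6 kilometres).
P(6 ≤ N ≤ 8) = Σ_{j=6}^{8} e^(−8.4) · 8.4^j/j! ≈ 0.3796.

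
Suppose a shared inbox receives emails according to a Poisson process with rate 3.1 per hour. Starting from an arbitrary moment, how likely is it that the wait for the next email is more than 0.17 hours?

The wait for the next event is exponential with rate λ = 3.1 per hour.
P(T > 0.17) = e^(−λt) = e^(−3.1 × 0.17) = e^(−0.527) ≈ 0.5904.

0.5904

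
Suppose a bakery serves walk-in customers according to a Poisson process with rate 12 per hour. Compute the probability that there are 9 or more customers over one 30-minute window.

0.1528

Over the interval, μ = 12 × 0.5 = 6 (a 30-minute window = 0.5 hours).
P(N ≥ 9) = 1 − P(N ≤ 8) = 1 − Σ_{j=0}^{8} e^(−μ) μ^j/j! ≈ 0.1528.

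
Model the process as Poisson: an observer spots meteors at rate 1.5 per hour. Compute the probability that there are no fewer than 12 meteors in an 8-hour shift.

0.5384

Over the interval, μ = 1.5 × 8 = 12 (an 8-hour shift = 8 hours).
P(N ≥ 12) = 1 − P(N ≤ 11) = 1 − Σ_{j=0}^{11} e^(−μ) μ^j/j! ≈ 0.5384.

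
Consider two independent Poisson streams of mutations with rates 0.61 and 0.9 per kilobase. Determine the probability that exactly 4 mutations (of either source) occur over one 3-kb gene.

Independent Poisson processes superpose: combined rate λ = 0.61 + 0.9 = 1.51 per kilobase.
Over the interval, μ = 1.51 × 3 = 4.53 (a 3-kb gene = 3 kilobases).
P(N = 4) = e^(−4.53) · 4.53^4/4! ≈ 0.1892.

0.1892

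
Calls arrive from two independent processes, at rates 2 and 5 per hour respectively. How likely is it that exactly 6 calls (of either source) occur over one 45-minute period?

0.1526

Independent Poisson processes superpose: combined rate λ = 2 + 5 = 7 per hour.
Over the interval, μ = 7 × 0.75 = 5.25 (a 45-minute period = 0.75 hours).
P(N = 6) = e^(−5.25) · 5.25^6/6! ≈ 0.1526.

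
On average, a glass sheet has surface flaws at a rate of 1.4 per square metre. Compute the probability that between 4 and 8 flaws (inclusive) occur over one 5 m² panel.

Over the interval, μ = 1.4 × 5 = 7 (a 5 m² panel = 5 square metres).
P(4 ≤ N ≤ 8) = Σ_{j=4}^{8} e^(−7) · 7^j/j! ≈ 0.6473.

0.6473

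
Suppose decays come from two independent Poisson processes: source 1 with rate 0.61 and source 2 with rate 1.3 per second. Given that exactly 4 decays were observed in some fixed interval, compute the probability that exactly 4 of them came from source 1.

0.0104

Given the total, each event is independently from source 1 with probability p = λ_1/(λ_1+λ_2) = 0.61/1.91 ≈ 0.3194.
So K ~ Binomial(4, 0.61/1.91): P(K = 4) = C(4,4) · (0.61/1.91)^4 · (1.3/1.91)^0 ≈ 0.0104.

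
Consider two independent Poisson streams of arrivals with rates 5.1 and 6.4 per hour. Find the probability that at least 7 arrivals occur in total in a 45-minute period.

Independent Poisson processes superpose: combined rate λ = 5.1 + 6.4 = 11.5 per hour.
Over the interval, μ = 11.5 × 0.75 = 8.625 (a 45-minute period = 0.75 hours).
P(N ≥ 7) = 1 − P(N ≤ 6) ≈ 0.7569.

0.7569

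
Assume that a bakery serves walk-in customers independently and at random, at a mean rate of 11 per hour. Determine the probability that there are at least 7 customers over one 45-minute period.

Over the interval, μ = 11 × 0.75 = 8.25 (a 45-minute period = 0.75 hours).
P(N ≥ 7) = 1 − P(N ≤ 6) = 1 − Σ_{j=0}^{6} e^(−μ) μ^j/j! ≈ 0.7162.

0.7162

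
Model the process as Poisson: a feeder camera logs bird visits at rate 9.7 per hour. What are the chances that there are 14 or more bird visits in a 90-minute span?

Over the interval, μ = 9.7 × 1.5 = 14.55 (a 90-minute span = 1.5 hours).
P(N ≥ 14) = 1 − P(N ≤ 13) = 1 − Σ_{j=0}^{13} e^(−μ) μ^j/j! ≈ 0.5925.

0.5925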